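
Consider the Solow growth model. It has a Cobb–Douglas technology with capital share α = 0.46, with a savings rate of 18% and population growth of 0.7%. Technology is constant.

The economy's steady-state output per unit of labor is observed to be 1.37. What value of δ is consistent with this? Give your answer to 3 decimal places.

At the steady state, Δk = 0, so s·k^α = (n + δ)·k.
Since y* = [s/(n + δ)]^(α/(1−α)), we have s/(n + δ) = (y*)^((1−α)/α) = 1.37^1.1739 = 1.4471.
Therefore n + δ = s / 1.4471 = 0.18 / 1.4471 = 0.1244, so δ = 0.1244 − 0.007 = 0.1174.

δ ≈ 0.117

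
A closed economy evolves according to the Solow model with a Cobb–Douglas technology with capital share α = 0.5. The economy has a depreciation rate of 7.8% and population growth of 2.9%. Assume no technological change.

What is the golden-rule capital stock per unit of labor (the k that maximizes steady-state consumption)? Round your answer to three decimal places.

k_gold ≈ 21.836

The golden rule sets f'(k) = n + δ, i.e. α·k^(α−1) = n + δ.
So k^(1−α) = α / (n + δ) = 0.5 / 0.107 = 4.6729.
k_gold = 4.6729^(1/0.5) ≈ 21.8360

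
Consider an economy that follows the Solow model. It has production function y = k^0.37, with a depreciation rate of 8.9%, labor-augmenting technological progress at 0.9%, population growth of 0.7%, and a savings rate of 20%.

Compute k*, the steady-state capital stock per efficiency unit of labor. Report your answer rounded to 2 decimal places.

At the steady state, Δk = 0, so s·k^α = (n + g + δ)·k.
Rearranging, k^(1−α) = s / (n + g + δ).
k^0.63 = 0.20 / (0.007 + 0.009 + 0.089) = 0.20 / 0.105 = 1.9048
k* = 1.9048^(1/0.63) ≈ 2.7810

k* ≈ 2.78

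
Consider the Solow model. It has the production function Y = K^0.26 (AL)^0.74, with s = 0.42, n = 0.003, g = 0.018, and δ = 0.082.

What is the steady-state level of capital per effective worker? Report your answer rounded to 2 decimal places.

Steady state requires s·f(k) = (n + g + δ)·k, i.e. s·k^α = (n + g + δ)·k.
Rearranging, k^(1−α) = s / (n + g + δ).
k^0.74 = 0.42 / (0.003 + 0.018 + 0.082) = 0.42 / 0.103 = 4.0777
k* = 4.0777^(1/0.74) ≈ 6.6817

k* ≈ 6.68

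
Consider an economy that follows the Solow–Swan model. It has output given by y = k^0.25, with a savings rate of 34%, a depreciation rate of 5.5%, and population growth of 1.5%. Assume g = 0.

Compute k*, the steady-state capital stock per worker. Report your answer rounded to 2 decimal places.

k* = 8.23

At the steady state, Δk = 0, so s·k^α = (n + δ)·k.
Rearranging, k^(1−α) = s / (n + δ).
k^0.75 = 0.34 / (0.015 + 0.055) = 0.34 / 0.070 = 4.8571
k* = 4.8571^(1/0.75) ≈ 8.2256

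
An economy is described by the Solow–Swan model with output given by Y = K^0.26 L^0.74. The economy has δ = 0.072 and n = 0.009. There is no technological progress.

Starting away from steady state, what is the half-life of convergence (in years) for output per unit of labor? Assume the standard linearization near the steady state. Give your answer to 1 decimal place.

Near the steady state the convergence rate is λ = (1 − α)(n + δ).
λ = (1 − 0.26) × 0.081 = 0.74 × 0.081 = 0.05994
Half-life = ln 2 / λ = 0.6931 / 0.05994 ≈ 11.56 years

t_½ ≈ 11.6 years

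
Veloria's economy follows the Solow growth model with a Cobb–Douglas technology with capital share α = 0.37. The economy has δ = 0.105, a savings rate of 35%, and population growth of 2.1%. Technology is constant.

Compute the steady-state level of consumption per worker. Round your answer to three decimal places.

c* ≈ 1.184

In steady state, investment equals break-even investment: s·k^α = (n + δ)·k.
Rearranging, k^(1−α) = s / (n + δ).
k^0.63 = 0.35 / (0.021 + 0.105) = 0.35 / 0.126 = 2.7778
k* = 2.7778^(1/0.63) ≈ 5.0616
y* = (k*)^α = 5.0616^0.37 ≈ 1.8222
c* = (1 − s)·y* = (1 − 0.35) × 1.8222 ≈ 1.1844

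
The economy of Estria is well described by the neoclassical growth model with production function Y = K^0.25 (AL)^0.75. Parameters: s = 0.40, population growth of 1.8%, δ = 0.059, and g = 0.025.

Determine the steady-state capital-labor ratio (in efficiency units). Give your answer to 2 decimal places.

Steady state requires s·f(k) = (n + g + δ)·k, i.e. s·k^α = (n + g + δ)·k.
Rearranging, k^(1−α) = s / (n + g + δ).
k^0.75 = 0.40 / (0.018 + 0.025 + 0.059) = 0.40 / 0.102 = 3.9216
k* = 3.9216^(1/0.75) ≈ 6.1842

k* = 6.18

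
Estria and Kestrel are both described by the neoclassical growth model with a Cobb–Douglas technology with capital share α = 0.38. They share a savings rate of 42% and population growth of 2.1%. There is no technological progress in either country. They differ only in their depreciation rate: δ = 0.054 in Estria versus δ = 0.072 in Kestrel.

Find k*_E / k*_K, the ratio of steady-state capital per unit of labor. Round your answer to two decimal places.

Steady-state k* = [s/(n + δ)]^(1/(1−α)), so the ratio is [ (s_E/(n + δ)_E) / (s_K/(n + δ)_K) ]^1.6129.
s_E/(n + δ)_E = 0.42/0.075 = 5.6000; s_K/(n + δ)_K = 0.42/0.093 = 4.5161.
Ratio = (5.6000/4.5161)^1.6129 = 1.2400^1.6129 ≈ 1.4148

k*_E / k*_K ≈ 1.41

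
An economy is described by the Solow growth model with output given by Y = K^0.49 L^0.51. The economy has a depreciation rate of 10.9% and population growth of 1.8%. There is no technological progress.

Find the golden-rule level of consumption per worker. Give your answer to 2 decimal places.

c_gold ≈ 1.87

At the golden rule, f'(k) = n + δ, so α·k^(α−1) = n + δ and k_gold = (α/(n + δ))^(1/(1−α)).
k_gold = (0.49/0.127)^(1/0.51) = 3.8583^1.9608 ≈ 14.1190
c_gold = f(k_gold) − (n + δ)·k_gold = 3.6593 − 0.127×14.1190 ≈ 1.8662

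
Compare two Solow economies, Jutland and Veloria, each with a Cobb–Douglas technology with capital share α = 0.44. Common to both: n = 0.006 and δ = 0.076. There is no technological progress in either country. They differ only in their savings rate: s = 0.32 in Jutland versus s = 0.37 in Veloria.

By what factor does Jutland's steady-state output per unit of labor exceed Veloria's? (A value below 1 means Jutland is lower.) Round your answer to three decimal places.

Steady-state y* = [s/(n + δ)]^(α/(1−α)), so the ratio is [ (s_J/(n + δ)_J) / (s_V/(n + δ)_V) ]^0.7857.
s_J/(n + δ)_J = 0.32/0.082 = 3.9024; s_V/(n + δ)_V = 0.37/0.082 = 4.5122.
Ratio = (3.9024/4.5122)^0.7857 = 0.8649^0.7857 ≈ 0.8922

y*_J / y*_V ≈ 0.892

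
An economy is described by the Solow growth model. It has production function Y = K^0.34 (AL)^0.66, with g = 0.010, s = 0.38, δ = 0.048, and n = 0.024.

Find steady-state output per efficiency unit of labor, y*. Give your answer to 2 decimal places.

Steady state requires s·f(k) = (n + g + δ)·k, i.e. s·k^α = (n + g + δ)·k.
Dividing both sides by k: k^(1−α) = s / (n + g + δ).
k^0.66 = 0.38 / (0.024 + 0.010 + 0.048) = 0.38 / 0.082 = 4.6341
k* = 4.6341^(1/0.66) ≈ 10.2103
y* = (k*)^α = 10.2103^0.34 ≈ 2.2033

y* ≈ 2.20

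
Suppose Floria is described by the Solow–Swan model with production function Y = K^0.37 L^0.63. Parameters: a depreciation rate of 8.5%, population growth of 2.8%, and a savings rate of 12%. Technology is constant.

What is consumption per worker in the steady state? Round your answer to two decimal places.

c* ≈ 0.91

Steady state requires s·f(k) = (n + δ)·k, i.e. s·k^α = (n + δ)·k.
Rearranging, k^(1−α) = s / (n + δ).
k^0.63 = 0.12 / (0.028 + 0.085) = 0.12 / 0.113 = 1.0619
k* = 1.0619^(1/0.63) ≈ 1.1000
y* = (k*)^α = 1.1000^0.37 ≈ 1.0359
c* = (1 − s)·y* = (1 − 0.12) × 1.0359 ≈ 0.9116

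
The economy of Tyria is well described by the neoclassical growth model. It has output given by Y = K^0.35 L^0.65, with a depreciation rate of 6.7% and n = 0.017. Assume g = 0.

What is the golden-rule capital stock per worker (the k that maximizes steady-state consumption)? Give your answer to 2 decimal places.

The golden rule sets f'(k) = n + δ, i.e. α·k^(α−1) = n + δ.
So k^(1−α) = α / (n + δ) = 0.35 / 0.084 = 4.1667.
k_gold = 4.1667^(1/0.65) ≈ 8.9852

k_gold ≈ 8.99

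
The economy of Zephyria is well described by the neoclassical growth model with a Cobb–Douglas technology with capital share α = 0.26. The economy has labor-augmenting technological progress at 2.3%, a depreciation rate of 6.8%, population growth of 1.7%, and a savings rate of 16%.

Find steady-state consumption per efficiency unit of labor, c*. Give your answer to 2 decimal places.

c* ≈ 0.96

Steady state requires s·f(k) = (n + g + δ)·k, i.e. s·k^α = (n + g + δ)·k.
Dividing both sides by k: k^(1−α) = s / (n + g + δ).
k^0.74 = 0.16 / (0.017 + 0.023 + 0.068) = 0.16 / 0.108 = 1.4815
k* = 1.4815^(1/0.74) ≈ 1.7009
y* = (k*)^α = 1.7009^0.26 ≈ 1.1481
c* = (1 − s)·y* = (1 − 0.16) × 1.1481 ≈ 0.9644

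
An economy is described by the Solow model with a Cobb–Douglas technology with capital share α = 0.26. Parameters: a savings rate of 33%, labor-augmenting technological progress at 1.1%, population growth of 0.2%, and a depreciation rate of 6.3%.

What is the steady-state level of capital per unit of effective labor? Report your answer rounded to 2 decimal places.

k* = 7.27

In steady state, investment equals break-even investment: s·k^α = (n + g + δ)·k.
Dividing both sides by k: k^(1−α) = s / (n + g + δ).
k^0.74 = 0.33 / (0.002 + 0.011 + 0.063) = 0.33 / 0.076 = 4.3421
k* = 4.3421^(1/0.74) ≈ 7.2737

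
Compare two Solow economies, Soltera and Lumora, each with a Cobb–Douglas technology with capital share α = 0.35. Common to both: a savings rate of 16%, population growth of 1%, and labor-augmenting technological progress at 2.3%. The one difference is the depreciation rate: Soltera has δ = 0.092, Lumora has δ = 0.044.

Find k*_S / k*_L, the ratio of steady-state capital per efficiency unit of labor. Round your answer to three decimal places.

ratio ≈ 0.475

Steady-state k* = [s/(n + g + δ)]^(1/(1−α)), so the ratio is [ (s_S/(n + g + δ)_S) / (s_L/(n + g + δ)_L) ]^1.5385.
s_S/(n + g + δ)_S = 0.16/0.125 = 1.2800; s_L/(n + g + δ)_L = 0.16/0.077 = 2.0779.
Ratio = (1.2800/2.0779)^1.5385 = 0.6160^1.5385 ≈ 0.4745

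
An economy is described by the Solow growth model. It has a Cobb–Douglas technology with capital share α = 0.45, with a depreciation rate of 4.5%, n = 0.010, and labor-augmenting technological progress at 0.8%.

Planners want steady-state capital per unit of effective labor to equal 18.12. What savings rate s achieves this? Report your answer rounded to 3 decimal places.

s ≈ 0.310

In steady state, investment equals break-even investment: s·k^α = (n + g + δ)·k.
So s / (n + g + δ) = (k*)^(1−α) = 18.12^0.55 = 4.9202.
Therefore s = 4.9202 × (n + g + δ) = 4.9202 × 0.063 = 0.3100.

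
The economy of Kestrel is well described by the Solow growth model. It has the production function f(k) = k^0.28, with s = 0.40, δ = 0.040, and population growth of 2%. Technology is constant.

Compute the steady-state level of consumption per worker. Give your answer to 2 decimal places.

In steady state, investment equals break-even investment: s·k^α = (n + δ)·k.
Dividing both sides by k: k^(1−α) = s / (n + δ).
k^0.72 = 0.40 / (0.020 + 0.040) = 0.40 / 0.060 = 6.6667
k* = 6.6667^(1/0.72) ≈ 13.9419
y* = (k*)^α = 13.9419^0.28 ≈ 2.0913
c* = (1 − s)·y* = (1 − 0.40) × 2.0913 ≈ 1.2548

c* = 1.25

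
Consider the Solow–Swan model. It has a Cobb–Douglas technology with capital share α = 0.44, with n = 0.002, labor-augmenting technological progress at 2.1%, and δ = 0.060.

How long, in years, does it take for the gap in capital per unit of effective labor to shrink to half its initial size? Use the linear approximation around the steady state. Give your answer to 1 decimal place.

about 14.9 years

Near the steady state the convergence rate is λ = (1 − α)(n + g + δ).
λ = (1 − 0.44) × 0.083 = 0.56 × 0.083 = 0.04648
Half-life = ln 2 / λ = 0.6931 / 0.04648 ≈ 14.91 years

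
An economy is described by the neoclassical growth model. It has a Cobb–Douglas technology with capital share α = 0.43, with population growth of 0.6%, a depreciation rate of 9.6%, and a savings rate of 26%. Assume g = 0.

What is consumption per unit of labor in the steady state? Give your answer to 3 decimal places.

c* ≈ 1.499

At the steady state, Δk = 0, so s·k^α = (n + δ)·k.
Rearranging, k^(1−α) = s / (n + δ).
k^0.57 = 0.26 / (0.006 + 0.096) = 0.26 / 0.102 = 2.5490
k* = 2.5490^(1/0.57) ≈ 5.1633
y* = (k*)^α = 5.1633^0.43 ≈ 2.0256
c* = (1 − s)·y* = (1 − 0.26) × 2.0256 ≈ 1.4989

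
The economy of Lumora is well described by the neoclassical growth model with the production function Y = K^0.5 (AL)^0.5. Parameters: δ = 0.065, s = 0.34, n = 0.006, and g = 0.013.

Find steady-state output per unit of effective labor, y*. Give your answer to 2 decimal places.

In steady state, investment equals break-even investment: s·k^α = (n + g + δ)·k.
Dividing both sides by k: k^(1−α) = s / (n + g + δ).
k^0.5 = 0.34 / (0.006 + 0.013 + 0.065) = 0.34 / 0.084 = 4.0476
k* = 4.0476^(1/0.5) ≈ 16.3831
y* = (k*)^α = 16.3831^0.5 ≈ 4.0476

y* ≈ 4.05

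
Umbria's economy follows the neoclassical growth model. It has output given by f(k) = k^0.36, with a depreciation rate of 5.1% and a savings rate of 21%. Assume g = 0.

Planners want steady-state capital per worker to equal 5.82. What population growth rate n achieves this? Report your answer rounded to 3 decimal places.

Steady state requires s·f(k) = (n + δ)·k, i.e. s·k^α = (n + δ)·k.
So s / (n + δ) = (k*)^(1−α) = 5.82^0.64 = 3.0871.
Therefore n + δ = s / 3.0871 = 0.21 / 3.0871 = 0.0680, so n = 0.0680 − 0.051 = 0.0170.

n ≈ 0.017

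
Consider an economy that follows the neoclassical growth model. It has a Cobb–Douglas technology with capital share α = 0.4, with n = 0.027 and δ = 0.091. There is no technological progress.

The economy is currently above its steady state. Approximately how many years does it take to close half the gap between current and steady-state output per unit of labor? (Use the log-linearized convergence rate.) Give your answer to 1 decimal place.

Near the steady state the convergence rate is λ = (1 − α)(n + δ).
λ = (1 − 0.4) × 0.118 = 0.6 × 0.118 = 0.0708
Half-life = ln 2 / λ = 0.6931 / 0.0708 ≈ 9.79 years

half-life ≈ 9.8 years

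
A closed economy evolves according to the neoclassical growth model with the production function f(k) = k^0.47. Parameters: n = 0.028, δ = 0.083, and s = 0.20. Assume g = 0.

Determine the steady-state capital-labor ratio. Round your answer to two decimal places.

In steady state, investment equals break-even investment: s·k^α = (n + δ)·k.
Dividing both sides by k: k^(1−α) = s / (n + δ).
k^0.53 = 0.20 / (0.028 + 0.083) = 0.20 / 0.111 = 1.8018
k* = 1.8018^(1/0.53) ≈ 3.0371

k* = 3.04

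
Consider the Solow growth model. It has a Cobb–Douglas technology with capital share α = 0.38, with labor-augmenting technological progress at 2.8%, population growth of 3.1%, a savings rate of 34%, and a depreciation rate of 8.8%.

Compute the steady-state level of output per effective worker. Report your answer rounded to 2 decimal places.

Steady state requires s·f(k) = (n + g + δ)·k, i.e. s·k^α = (n + g + δ)·k.
Dividing both sides by k: k^(1−α) = s / (n + g + δ).
k^0.62 = 0.34 / (0.031 + 0.028 + 0.088) = 0.34 / 0.147 = 2.3129
k* = 2.3129^(1/0.62) ≈ 3.8668
y* = (k*)^α = 3.8668^0.38 ≈ 1.6718

y* ≈ 1.67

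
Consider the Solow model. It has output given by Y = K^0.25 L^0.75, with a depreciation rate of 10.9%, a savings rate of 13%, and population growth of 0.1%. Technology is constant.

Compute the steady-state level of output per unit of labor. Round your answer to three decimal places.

y* ≈ 1.057

At the steady state, Δk = 0, so s·k^α = (n + δ)·k.
Dividing both sides by k: k^(1−α) = s / (n + δ).
k^0.75 = 0.13 / (0.001 + 0.109) = 0.13 / 0.110 = 1.1818
k* = 1.1818^(1/0.75) ≈ 1.2495
y* = (k*)^α = 1.2495^0.25 ≈ 1.0573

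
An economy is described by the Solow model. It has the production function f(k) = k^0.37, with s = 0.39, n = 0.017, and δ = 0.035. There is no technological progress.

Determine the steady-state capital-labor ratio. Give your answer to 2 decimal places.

k* ≈ 24.49

At the steady state, Δk = 0, so s·k^α = (n + δ)·k.
Dividing both sides by k: k^(1−α) = s / (n + δ).
k^0.63 = 0.39 / (0.017 + 0.035) = 0.39 / 0.052 = 7.5000
k* = 7.5000^(1/0.63) ≈ 24.4899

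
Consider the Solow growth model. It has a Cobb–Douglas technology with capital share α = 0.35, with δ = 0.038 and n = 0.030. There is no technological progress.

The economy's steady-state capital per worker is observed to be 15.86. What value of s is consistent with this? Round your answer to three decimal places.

At the steady state, Δk = 0, so s·k^α = (n + δ)·k.
So s / (n + δ) = (k*)^(1−α) = 15.86^0.65 = 6.0283.
Therefore s = 6.0283 × (n + δ) = 6.0283 × 0.068 = 0.4099.

s ≈ 0.410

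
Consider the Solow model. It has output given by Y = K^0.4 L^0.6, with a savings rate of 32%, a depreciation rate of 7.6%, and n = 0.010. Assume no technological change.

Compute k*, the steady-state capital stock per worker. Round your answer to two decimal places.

In steady state, investment equals break-even investment: s·k^α = (n + δ)·k.
Dividing both sides by k: k^(1−α) = s / (n + δ).
k^0.6 = 0.32 / (0.010 + 0.076) = 0.32 / 0.086 = 3.7209
k* = 3.7209^(1/0.6) ≈ 8.9347

k* ≈ 8.93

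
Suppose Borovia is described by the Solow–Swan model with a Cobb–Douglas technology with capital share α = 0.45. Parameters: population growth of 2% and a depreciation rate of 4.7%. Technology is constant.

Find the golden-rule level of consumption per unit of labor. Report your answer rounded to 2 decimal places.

At the golden rule, f'(k) = n + δ, so α·k^(α−1) = n + δ and k_gold = (α/(n + δ))^(1/(1−α)).
k_gold = (0.45/0.067)^(1/0.55) = 6.7164^1.8182 ≈ 31.9080
c_gold = f(k_gold) − (n + δ)·k_gold = 4.7507 − 0.067×31.9080 ≈ 2.6129

c_gold ≈ 2.61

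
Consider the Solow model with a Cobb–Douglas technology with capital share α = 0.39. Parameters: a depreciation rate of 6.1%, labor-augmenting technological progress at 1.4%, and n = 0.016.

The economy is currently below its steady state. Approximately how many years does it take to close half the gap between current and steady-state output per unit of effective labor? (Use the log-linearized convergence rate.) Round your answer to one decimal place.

t_½ ≈ 12.5 years

Near the steady state the convergence rate is λ = (1 − α)(n + g + δ).
λ = (1 − 0.39) × 0.091 = 0.61 × 0.091 = 0.05551
Half-life = ln 2 / λ = 0.6931 / 0.05551 ≈ 12.49 years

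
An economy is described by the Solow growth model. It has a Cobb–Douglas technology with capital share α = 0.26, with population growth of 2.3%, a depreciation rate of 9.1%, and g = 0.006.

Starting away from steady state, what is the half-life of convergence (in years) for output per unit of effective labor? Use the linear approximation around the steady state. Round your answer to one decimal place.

Near the steady state the convergence rate is λ = (1 − α)(n + g + δ).
λ = (1 − 0.26) × 0.120 = 0.74 × 0.120 = 0.0888
Half-life = ln 2 / λ = 0.6931 / 0.0888 ≈ 7.81 years

about 7.8 years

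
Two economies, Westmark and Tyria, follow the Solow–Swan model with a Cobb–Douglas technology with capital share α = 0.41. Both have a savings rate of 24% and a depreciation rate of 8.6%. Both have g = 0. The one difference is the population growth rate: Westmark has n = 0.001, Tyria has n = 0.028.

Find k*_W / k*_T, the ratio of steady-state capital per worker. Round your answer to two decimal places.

ratio ≈ 1.58

Steady-state k* = [s/(n + δ)]^(1/(1−α)), so the ratio is [ (s_W/(n + δ)_W) / (s_T/(n + δ)_T) ]^1.6949.
s_W/(n + δ)_W = 0.24/0.087 = 2.7586; s_T/(n + δ)_T = 0.24/0.114 = 2.1053.
Ratio = (2.7586/2.1053)^1.6949 = 1.3103^1.6949 ≈ 1.5810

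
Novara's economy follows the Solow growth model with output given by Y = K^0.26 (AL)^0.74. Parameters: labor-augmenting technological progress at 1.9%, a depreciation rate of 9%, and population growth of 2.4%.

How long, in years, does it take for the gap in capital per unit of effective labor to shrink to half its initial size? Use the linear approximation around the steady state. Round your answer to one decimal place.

Near the steady state the convergence rate is λ = (1 − α)(n + g + δ).
λ = (1 − 0.26) × 0.133 = 0.74 × 0.133 = 0.09842
Half-life = ln 2 / λ = 0.6931 / 0.09842 ≈ 7.04 years

t_½ ≈ 7.0 years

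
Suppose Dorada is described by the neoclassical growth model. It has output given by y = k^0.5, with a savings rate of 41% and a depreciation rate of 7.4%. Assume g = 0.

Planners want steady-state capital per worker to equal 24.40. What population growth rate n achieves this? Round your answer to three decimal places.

In steady state, investment equals break-even investment: s·k^α = (n + δ)·k.
So s / (n + δ) = (k*)^(1−α) = 24.40^0.5 = 4.9396.
Therefore n + δ = s / 4.9396 = 0.41 / 4.9396 = 0.0830, so n = 0.0830 − 0.074 = 0.0090.

n ≈ 0.009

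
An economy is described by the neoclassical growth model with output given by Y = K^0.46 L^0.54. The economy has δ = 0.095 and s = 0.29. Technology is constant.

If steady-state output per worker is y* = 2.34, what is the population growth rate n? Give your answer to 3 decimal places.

n ≈ 0.012

At the steady state, Δk = 0, so s·k^α = (n + δ)·k.
Since y* = [s/(n + δ)]^(α/(1−α)), we have s/(n + δ) = (y*)^((1−α)/α) = 2.34^1.1739 = 2.7128.
Therefore n + δ = s / 2.7128 = 0.29 / 2.7128 = 0.1069, so n = 0.1069 − 0.095 = 0.0119.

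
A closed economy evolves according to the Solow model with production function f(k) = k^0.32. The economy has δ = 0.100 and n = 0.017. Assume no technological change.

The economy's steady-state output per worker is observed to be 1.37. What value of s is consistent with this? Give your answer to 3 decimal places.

Steady state requires s·f(k) = (n + δ)·k, i.e. s·k^α = (n + δ)·k.
Since y* = [s/(n + δ)]^(α/(1−α)), we have s/(n + δ) = (y*)^((1−α)/α) = 1.37^2.125 = 1.9522.
Therefore s = 1.9522 × (n + δ) = 1.9522 × 0.117 = 0.2284.

s ≈ 0.228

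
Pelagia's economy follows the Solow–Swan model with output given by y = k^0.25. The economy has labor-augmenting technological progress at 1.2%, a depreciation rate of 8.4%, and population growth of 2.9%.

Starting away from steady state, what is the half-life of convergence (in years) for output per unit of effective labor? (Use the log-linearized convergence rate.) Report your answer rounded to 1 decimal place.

Near the steady state the convergence rate is λ = (1 − α)(n + g + δ).
λ = (1 − 0.25) × 0.125 = 0.75 × 0.125 = 0.09375
Half-life = ln 2 / λ = 0.6931 / 0.09375 ≈ 7.39 years

half-life ≈ 7.4 years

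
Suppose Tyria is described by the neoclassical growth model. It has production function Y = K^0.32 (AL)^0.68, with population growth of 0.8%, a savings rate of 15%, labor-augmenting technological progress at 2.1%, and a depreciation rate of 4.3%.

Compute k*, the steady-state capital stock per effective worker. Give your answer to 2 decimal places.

k* = 2.94

Steady state requires s·f(k) = (n + g + δ)·k, i.e. s·k^α = (n + g + δ)·k.
Rearranging, k^(1−α) = s / (n + g + δ).
k^0.68 = 0.15 / (0.008 + 0.021 + 0.043) = 0.15 / 0.072 = 2.0833
k* = 2.0833^(1/0.68) ≈ 2.9427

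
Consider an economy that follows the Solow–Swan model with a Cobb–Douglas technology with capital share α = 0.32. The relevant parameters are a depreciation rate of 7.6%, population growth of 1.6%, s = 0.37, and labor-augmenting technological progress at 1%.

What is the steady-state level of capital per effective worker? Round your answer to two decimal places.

At the steady state, Δk = 0, so s·k^α = (n + g + δ)·k.
Rearranging, k^(1−α) = s / (n + g + δ).
k^0.68 = 0.37 / (0.016 + 0.010 + 0.076) = 0.37 / 0.102 = 3.6275
k* = 3.6275^(1/0.68) ≈ 6.6520

k* = 6.65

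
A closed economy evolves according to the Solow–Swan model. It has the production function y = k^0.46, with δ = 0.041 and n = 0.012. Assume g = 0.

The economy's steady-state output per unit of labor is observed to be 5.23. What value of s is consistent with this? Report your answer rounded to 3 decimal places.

s ≈ 0.370

In steady state, investment equals break-even investment: s·k^α = (n + δ)·k.
Since y* = [s/(n + δ)]^(α/(1−α)), we have s/(n + δ) = (y*)^((1−α)/α) = 5.23^1.1739 = 6.9735.
Therefore s = 6.9735 × (n + δ) = 6.9735 × 0.053 = 0.3696.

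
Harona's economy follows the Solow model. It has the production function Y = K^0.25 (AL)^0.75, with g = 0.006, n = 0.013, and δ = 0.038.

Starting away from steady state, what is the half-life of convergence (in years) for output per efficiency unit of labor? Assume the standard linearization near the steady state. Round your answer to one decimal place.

Near the steady state the convergence rate is λ = (1 − α)(n + g + δ).
λ = (1 − 0.25) × 0.057 = 0.75 × 0.057 = 0.04275
Half-life = ln 2 / λ = 0.6931 / 0.04275 ≈ 16.21 years

about 16.2 years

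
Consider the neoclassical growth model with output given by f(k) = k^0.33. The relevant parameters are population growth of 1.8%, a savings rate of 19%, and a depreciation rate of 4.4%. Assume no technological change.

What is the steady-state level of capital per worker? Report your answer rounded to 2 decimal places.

k* ≈ 5.32

In steady state, investment equals break-even investment: s·k^α = (n + δ)·k.
Rearranging, k^(1−α) = s / (n + δ).
k^0.67 = 0.19 / (0.018 + 0.044) = 0.19 / 0.062 = 3.0645
k* = 3.0645^(1/0.67) ≈ 5.3200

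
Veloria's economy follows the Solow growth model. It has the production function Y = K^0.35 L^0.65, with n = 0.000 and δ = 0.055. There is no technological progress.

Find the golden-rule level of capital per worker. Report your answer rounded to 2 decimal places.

The golden rule sets f'(k) = n + δ, i.e. α·k^(α−1) = n + δ.
So k^(1−α) = α / (n + δ) = 0.35 / 0.055 = 6.3636.
k_gold = 6.3636^(1/0.65) ≈ 17.2372

k_gold ≈ 17.24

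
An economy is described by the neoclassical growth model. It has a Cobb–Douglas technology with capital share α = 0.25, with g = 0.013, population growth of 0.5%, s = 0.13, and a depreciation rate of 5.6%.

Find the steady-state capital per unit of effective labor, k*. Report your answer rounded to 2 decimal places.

k* ≈ 2.12

In steady state, investment equals break-even investment: s·k^α = (n + g + δ)·k.
Rearranging, k^(1−α) = s / (n + g + δ).
k^0.75 = 0.13 / (0.005 + 0.013 + 0.056) = 0.13 / 0.074 = 1.7568
k* = 1.7568^(1/0.75) ≈ 2.1198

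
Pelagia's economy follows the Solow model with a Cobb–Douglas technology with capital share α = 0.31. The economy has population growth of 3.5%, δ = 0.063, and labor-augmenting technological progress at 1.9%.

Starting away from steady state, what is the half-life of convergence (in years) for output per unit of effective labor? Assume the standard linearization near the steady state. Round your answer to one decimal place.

about 8.6 years

Near the steady state the convergence rate is λ = (1 − α)(n + g + δ).
λ = (1 − 0.31) × 0.117 = 0.69 × 0.117 = 0.08073
Half-life = ln 2 / λ = 0.6931 / 0.08073 ≈ 8.59 years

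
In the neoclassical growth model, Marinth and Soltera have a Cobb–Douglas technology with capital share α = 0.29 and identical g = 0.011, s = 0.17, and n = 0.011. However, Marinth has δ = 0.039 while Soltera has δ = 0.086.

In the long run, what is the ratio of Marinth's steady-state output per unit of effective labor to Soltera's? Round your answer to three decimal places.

Steady-state y* = [s/(n + g + δ)]^(α/(1−α)), so the ratio is [ (s_M/(n + g + δ)_M) / (s_S/(n + g + δ)_S) ]^0.4085.
s_M/(n + g + δ)_M = 0.17/0.061 = 2.7869; s_S/(n + g + δ)_S = 0.17/0.108 = 1.5741.
Ratio = (2.7869/1.5741)^0.4085 = 1.7705^0.4085 ≈ 1.2628

ratio ≈ 1.263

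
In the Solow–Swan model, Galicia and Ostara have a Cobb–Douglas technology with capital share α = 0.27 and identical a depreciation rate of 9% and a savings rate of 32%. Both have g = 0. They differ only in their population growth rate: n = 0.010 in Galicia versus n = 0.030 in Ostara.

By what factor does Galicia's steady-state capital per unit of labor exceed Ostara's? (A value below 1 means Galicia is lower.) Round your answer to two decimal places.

Steady-state k* = [s/(n + δ)]^(1/(1−α)), so the ratio is [ (s_G/(n + δ)_G) / (s_O/(n + δ)_O) ]^1.3699.
s_G/(n + δ)_G = 0.32/0.100 = 3.2000; s_O/(n + δ)_O = 0.32/0.120 = 2.6667.
Ratio = (3.2000/2.6667)^1.3699 = 1.2000^1.3699 ≈ 1.2837

k*_G / k*_O ≈ 1.28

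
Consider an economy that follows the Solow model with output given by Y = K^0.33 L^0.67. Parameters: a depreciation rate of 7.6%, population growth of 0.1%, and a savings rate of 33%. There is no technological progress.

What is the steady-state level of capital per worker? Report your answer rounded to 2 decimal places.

In steady state, investment equals break-even investment: s·k^α = (n + δ)·k.
Rearranging, k^(1−α) = s / (n + δ).
k^0.67 = 0.33 / (0.001 + 0.076) = 0.33 / 0.077 = 4.2857
k* = 4.2857^(1/0.67) ≈ 8.7764

k* = 8.78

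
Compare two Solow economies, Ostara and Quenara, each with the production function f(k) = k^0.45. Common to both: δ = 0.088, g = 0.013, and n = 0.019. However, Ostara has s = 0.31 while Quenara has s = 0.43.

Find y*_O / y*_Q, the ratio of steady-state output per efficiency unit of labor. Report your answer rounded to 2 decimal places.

y*_O / y*_Q ≈ 0.77

Steady-state y* = [s/(n + g + δ)]^(α/(1−α)), so the ratio is [ (s_O/(n + g + δ)_O) / (s_Q/(n + g + δ)_Q) ]^0.8182.
s_O/(n + g + δ)_O = 0.31/0.120 = 2.5833; s_Q/(n + g + δ)_Q = 0.43/0.120 = 3.5833.
Ratio = (2.5833/3.5833)^0.8182 = 0.7209^0.8182 ≈ 0.7651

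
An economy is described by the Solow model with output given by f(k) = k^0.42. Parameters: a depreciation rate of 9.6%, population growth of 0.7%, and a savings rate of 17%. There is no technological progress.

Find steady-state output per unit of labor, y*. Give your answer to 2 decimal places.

In steady state, investment equals break-even investment: s·k^α = (n + δ)·k.
Dividing both sides by k: k^(1−α) = s / (n + δ).
k^0.58 = 0.17 / (0.007 + 0.096) = 0.17 / 0.103 = 1.6505
k* = 1.6505^(1/0.58) ≈ 2.3725
y* = (k*)^α = 2.3725^0.42 ≈ 1.4374

y* = 1.44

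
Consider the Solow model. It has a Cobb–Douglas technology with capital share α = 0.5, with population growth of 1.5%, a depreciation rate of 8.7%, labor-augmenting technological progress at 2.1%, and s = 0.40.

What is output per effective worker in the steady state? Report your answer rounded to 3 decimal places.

In steady state, investment equals break-even investment: s·k^α = (n + g + δ)·k.
Dividing both sides by k: k^(1−α) = s / (n + g + δ).
k^0.5 = 0.40 / (0.015 + 0.021 + 0.087) = 0.40 / 0.123 = 3.2520
k* = 3.2520^(1/0.5) ≈ 10.5755
y* = (k*)^α = 10.5755^0.5 ≈ 3.2520

y* = 3.252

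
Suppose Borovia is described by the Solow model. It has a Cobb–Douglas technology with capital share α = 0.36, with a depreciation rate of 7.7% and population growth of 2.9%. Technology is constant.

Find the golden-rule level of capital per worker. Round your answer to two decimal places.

k_gold ≈ 6.76

The golden rule sets f'(k) = n + δ, i.e. α·k^(α−1) = n + δ.
So k^(1−α) = α / (n + δ) = 0.36 / 0.106 = 3.3962.
k_gold = 3.3962^(1/0.64) ≈ 6.7558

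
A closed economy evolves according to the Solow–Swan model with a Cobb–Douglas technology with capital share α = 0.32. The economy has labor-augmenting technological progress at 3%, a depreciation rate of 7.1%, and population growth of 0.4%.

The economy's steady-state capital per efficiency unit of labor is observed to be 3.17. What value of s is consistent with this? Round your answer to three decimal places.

In steady state, investment equals break-even investment: s·k^α = (n + g + δ)·k.
So s / (n + g + δ) = (k*)^(1−α) = 3.17^0.68 = 2.1914.
Therefore s = 2.1914 × (n + g + δ) = 2.1914 × 0.105 = 0.2301.

s ≈ 0.230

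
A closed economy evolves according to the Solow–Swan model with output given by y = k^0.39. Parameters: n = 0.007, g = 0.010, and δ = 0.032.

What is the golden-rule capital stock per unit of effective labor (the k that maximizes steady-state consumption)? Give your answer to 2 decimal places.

The golden rule sets f'(k) = n + g + δ, i.e. α·k^(α−1) = n + g + δ.
So k^(1−α) = α / (n + g + δ) = 0.39 / 0.049 = 7.9592.
k_gold = 7.9592^(1/0.61) ≈ 29.9802

k_gold ≈ 29.98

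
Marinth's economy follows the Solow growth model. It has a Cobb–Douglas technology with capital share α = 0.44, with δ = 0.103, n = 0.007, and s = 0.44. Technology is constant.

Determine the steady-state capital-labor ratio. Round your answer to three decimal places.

k* = 11.888

In steady state, investment equals break-even investment: s·k^α = (n + δ)·k.
Rearranging, k^(1−α) = s / (n + δ).
k^0.56 = 0.44 / (0.007 + 0.103) = 0.44 / 0.110 = 4.0000
k* = 4.0000^(1/0.56) ≈ 11.8880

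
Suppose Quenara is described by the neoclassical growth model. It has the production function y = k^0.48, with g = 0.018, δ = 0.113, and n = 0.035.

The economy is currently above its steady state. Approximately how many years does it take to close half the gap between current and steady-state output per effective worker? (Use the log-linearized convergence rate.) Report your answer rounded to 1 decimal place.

half-life ≈ 8.0 years

Near the steady state the convergence rate is λ = (1 − α)(n + g + δ).
λ = (1 − 0.48) × 0.166 = 0.52 × 0.166 = 0.08632
Half-life = ln 2 / λ = 0.6931 / 0.08632 ≈ 8.03 years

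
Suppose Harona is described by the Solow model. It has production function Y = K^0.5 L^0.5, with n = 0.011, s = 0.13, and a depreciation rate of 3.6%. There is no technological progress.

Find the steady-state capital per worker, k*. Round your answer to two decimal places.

Steady state requires s·f(k) = (n + δ)·k, i.e. s·k^α = (n + δ)·k.
Rearranging, k^(1−α) = s / (n + δ).
k^0.5 = 0.13 / (0.011 + 0.036) = 0.13 / 0.047 = 2.7660
k* = 2.7660^(1/0.5) ≈ 7.6508

k* ≈ 7.65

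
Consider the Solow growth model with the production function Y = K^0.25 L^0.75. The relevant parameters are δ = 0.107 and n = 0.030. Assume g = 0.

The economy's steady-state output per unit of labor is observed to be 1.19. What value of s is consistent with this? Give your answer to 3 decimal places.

s ≈ 0.231

At the steady state, Δk = 0, so s·k^α = (n + δ)·k.
Since y* = [s/(n + δ)]^(α/(1−α)), we have s/(n + δ) = (y*)^((1−α)/α) = 1.19^3 = 1.6852.
Therefore s = 1.6852 × (n + δ) = 1.6852 × 0.137 = 0.2309.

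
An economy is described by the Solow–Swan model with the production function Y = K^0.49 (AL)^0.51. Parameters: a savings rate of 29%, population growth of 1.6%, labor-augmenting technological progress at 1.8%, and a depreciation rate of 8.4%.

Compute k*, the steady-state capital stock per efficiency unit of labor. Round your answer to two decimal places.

k* = 5.83

In steady state, investment equals break-even investment: s·k^α = (n + g + δ)·k.
Rearranging, k^(1−α) = s / (n + g + δ).
k^0.51 = 0.29 / (0.016 + 0.018 + 0.084) = 0.29 / 0.118 = 2.4576
k* = 2.4576^(1/0.51) ≈ 5.8305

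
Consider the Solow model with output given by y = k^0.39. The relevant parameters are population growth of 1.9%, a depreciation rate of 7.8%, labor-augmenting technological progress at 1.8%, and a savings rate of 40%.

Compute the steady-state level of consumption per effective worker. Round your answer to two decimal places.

In steady state, investment equals break-even investment: s·k^α = (n + g + δ)·k.
Dividing both sides by k: k^(1−α) = s / (n + g + δ).
k^0.61 = 0.40 / (0.019 + 0.018 + 0.078) = 0.40 / 0.115 = 3.4783
k* = 3.4783^(1/0.61) ≈ 7.7177
y* = (k*)^α = 7.7177^0.39 ≈ 2.2188
c* = (1 − s)·y* = (1 − 0.40) × 2.2188 ≈ 1.3313

c* = 1.33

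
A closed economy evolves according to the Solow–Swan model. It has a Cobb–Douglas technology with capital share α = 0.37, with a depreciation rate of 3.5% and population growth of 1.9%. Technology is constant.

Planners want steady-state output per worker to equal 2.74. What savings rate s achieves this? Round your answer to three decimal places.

At the steady state, Δk = 0, so s·k^α = (n + δ)·k.
Since y* = [s/(n + δ)]^(α/(1−α)), we have s/(n + δ) = (y*)^((1−α)/α) = 2.74^1.7027 = 5.5636.
Therefore s = 5.5636 × (n + δ) = 5.5636 × 0.054 = 0.3004.

s ≈ 0.300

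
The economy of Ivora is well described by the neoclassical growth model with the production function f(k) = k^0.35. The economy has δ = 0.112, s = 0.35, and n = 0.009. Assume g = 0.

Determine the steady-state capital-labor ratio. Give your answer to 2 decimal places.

At the steady state, Δk = 0, so s·k^α = (n + δ)·k.
Dividing both sides by k: k^(1−α) = s / (n + δ).
k^0.65 = 0.35 / (0.009 + 0.112) = 0.35 / 0.121 = 2.8926
k* = 2.8926^(1/0.65) ≈ 5.1248

k* ≈ 5.12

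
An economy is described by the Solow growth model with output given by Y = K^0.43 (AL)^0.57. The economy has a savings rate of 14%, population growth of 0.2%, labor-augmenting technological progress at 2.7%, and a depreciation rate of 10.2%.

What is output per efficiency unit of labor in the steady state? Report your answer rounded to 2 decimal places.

y* = 1.05

At the steady state, Δk = 0, so s·k^α = (n + g + δ)·k.
Rearranging, k^(1−α) = s / (n + g + δ).
k^0.57 = 0.14 / (0.002 + 0.027 + 0.102) = 0.14 / 0.131 = 1.0687
k* = 1.0687^(1/0.57) ≈ 1.1236
y* = (k*)^α = 1.1236^0.43 ≈ 1.0514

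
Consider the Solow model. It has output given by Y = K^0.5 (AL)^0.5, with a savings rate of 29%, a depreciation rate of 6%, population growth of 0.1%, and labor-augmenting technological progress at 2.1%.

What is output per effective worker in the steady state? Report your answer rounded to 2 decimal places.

y* = 3.54

Steady state requires s·f(k) = (n + g + δ)·k, i.e. s·k^α = (n + g + δ)·k.
Dividing both sides by k: k^(1−α) = s / (n + g + δ).
k^0.5 = 0.29 / (0.001 + 0.021 + 0.060) = 0.29 / 0.082 = 3.5366
k* = 3.5366^(1/0.5) ≈ 12.5075
y* = (k*)^α = 12.5075^0.5 ≈ 3.5366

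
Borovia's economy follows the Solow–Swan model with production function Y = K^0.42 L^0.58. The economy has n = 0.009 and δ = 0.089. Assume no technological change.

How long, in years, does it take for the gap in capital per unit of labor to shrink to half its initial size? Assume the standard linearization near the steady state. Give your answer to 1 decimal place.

t_½ ≈ 12.2 years

Near the steady state the convergence rate is λ = (1 − α)(n + δ).
λ = (1 − 0.42) × 0.098 = 0.58 × 0.098 = 0.05684
Half-life = ln 2 / λ = 0.6931 / 0.05684 ≈ 12.19 years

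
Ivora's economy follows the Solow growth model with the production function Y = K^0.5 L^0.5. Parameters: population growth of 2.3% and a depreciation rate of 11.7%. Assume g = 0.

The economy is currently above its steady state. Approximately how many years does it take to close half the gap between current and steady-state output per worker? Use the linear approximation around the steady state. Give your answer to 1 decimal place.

half-life ≈ 9.9 years

Near the steady state the convergence rate is λ = (1 − α)(n + δ).
λ = (1 − 0.5) × 0.140 = 0.5 × 0.140 = 0.0700
Half-life = ln 2 / λ = 0.6931 / 0.0700 ≈ 9.90 years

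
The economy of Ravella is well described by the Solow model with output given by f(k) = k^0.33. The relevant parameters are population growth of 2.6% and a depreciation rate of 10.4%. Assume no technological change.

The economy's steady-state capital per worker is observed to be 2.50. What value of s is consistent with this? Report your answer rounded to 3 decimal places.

In steady state, investment equals break-even investment: s·k^α = (n + δ)·k.
So s / (n + δ) = (k*)^(1−α) = 2.50^0.67 = 1.8477.
Therefore s = 1.8477 × (n + δ) = 1.8477 × 0.130 = 0.2402.

s ≈ 0.240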